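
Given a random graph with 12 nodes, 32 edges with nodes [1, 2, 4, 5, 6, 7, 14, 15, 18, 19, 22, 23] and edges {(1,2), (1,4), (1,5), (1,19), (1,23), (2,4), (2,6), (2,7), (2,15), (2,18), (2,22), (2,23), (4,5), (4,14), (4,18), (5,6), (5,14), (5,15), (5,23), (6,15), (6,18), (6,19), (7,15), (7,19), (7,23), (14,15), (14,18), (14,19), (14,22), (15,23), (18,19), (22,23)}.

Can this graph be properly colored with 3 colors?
No, G is not 3-colorable

The clique on vertices [2, 7, 15, 23] has size 4 > 3, so it alone needs 4 colors.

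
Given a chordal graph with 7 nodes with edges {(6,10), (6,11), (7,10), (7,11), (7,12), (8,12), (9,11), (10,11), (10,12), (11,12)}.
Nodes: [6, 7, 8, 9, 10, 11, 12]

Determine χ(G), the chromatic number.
χ(G) = 4

Clique number ω(G) = 4 (lower bound: χ ≥ ω).
The clique on [7, 10, 11, 12] has size 4, forcing χ ≥ 4, and the coloring below uses 4 colors, so χ(G) = 4.
A valid 4-coloring: color 1: [8, 11]; color 2: [9, 10]; color 3: [6, 12]; color 4: [7].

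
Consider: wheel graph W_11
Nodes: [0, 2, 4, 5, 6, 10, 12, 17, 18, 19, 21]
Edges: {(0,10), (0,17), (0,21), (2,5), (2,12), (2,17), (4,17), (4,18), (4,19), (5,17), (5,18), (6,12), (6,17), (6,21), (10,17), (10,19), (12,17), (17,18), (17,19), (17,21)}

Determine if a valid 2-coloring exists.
No, G is not 2-colorable

The clique on vertices [0, 10, 17] has size 3 > 2, so it alone needs 3 colors.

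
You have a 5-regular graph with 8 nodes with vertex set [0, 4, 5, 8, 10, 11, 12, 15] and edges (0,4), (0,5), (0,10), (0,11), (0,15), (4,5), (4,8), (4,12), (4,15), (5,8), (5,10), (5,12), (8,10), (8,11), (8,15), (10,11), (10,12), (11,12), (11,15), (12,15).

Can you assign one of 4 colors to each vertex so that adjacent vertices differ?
Yes, G is 4-colorable

A valid 4-coloring: color 1: [0, 8, 12]; color 2: [5, 15]; color 3: [4, 10]; color 4: [11].
(χ(G) = 4 ≤ 4.)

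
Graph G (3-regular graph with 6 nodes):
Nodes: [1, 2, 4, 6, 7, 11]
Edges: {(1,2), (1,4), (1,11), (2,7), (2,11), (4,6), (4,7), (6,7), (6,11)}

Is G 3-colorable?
Yes, G is 3-colorable

A valid 3-coloring: color 1: [1, 7]; color 2: [2, 6]; color 3: [4, 11].
(χ(G) = 3 ≤ 3.)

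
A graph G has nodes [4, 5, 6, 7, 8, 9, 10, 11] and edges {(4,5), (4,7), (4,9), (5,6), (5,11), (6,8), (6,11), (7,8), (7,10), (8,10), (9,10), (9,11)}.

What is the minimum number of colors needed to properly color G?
Clique number ω(G) = 3 (lower bound: χ ≥ ω).
The clique on [5, 6, 11] has size 3, forcing χ ≥ 3, and the coloring below uses 3 colors, so χ(G) = 3.
A valid 3-coloring: color 1: [4, 8, 11]; color 2: [5, 7, 9]; color 3: [6, 10].

χ(G) = 3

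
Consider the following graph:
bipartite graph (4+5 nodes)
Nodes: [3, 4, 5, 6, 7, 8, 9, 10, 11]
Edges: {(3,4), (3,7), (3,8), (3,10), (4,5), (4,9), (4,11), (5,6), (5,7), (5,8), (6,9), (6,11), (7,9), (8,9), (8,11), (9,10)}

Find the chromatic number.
χ(G) = 2

Clique number ω(G) = 2 (lower bound: χ ≥ ω).
The graph is bipartite (no odd cycle), so 2 colors suffice: χ(G) = 2.
A valid 2-coloring: color 1: [3, 5, 9, 11]; color 2: [4, 6, 7, 8, 10].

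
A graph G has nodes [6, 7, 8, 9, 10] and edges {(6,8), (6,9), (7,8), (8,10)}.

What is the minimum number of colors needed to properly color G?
χ(G) = 2

Clique number ω(G) = 2 (lower bound: χ ≥ ω).
The graph is bipartite (no odd cycle), so 2 colors suffice: χ(G) = 2.
A valid 2-coloring: color 1: [8, 9]; color 2: [6, 7, 10].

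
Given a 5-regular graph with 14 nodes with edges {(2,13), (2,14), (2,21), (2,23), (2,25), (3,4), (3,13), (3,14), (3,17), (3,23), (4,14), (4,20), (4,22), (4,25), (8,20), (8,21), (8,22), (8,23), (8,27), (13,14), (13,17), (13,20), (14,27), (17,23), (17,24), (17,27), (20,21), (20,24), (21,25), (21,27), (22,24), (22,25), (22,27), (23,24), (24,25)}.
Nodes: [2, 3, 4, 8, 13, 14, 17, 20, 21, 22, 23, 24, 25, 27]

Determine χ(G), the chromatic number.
χ(G) = 4

Clique number ω(G) = 3 (lower bound: χ ≥ ω).
Suppose a proper 3-coloring c exists. The clique [2, 13, 14] takes 3 distinct colors; by symmetry let c(2) = 1, c(13) = 2, c(14) = 3.
- Vertex 3: neighbors [13, 14] already have colors [2, 3] ⇒ c(3) = 1.
- Vertex 4: neighbors [3, 14] already have colors [1, 3] ⇒ c(4) = 2.
- Vertex 17: neighbors [3, 13] already have colors [1, 2] ⇒ c(17) = 3.
- Vertex 25: neighbors [2, 4] already have colors [1, 2] ⇒ c(25) = 3.
- Vertex 21: neighbors [2, 25] already have colors [1, 3] ⇒ c(21) = 2.
- Vertex 22: neighbors [4, 25] already have colors [2, 3] ⇒ c(22) = 1.
- Vertex 27: neighbors [22, 21, 14] already have colors [1, 2, 3] — all 3 colors blocked. Contradiction.
The forced assignments end in a contradiction, so G has no proper 3-coloring (χ ≥ 4).
The coloring below uses 4 colors, so χ(G) = 4.
A valid 4-coloring: color 1: [14, 21, 22, 23]; color 2: [2, 3, 20, 27]; color 3: [4, 8, 13, 24]; color 4: [17, 25].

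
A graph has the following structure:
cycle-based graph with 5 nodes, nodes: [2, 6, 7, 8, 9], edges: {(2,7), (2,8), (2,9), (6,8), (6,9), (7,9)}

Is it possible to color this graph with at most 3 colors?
Yes, G is 3-colorable

A valid 3-coloring: color 1: [8, 9]; color 2: [2, 6]; color 3: [7].
(χ(G) = 3 ≤ 3.)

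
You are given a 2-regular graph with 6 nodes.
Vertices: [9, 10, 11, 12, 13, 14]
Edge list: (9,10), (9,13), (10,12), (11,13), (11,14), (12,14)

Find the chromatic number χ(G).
Clique number ω(G) = 2 (lower bound: χ ≥ ω).
The graph is bipartite (no odd cycle), so 2 colors suffice: χ(G) = 2.
A valid 2-coloring: color 1: [9, 11, 12]; color 2: [10, 13, 14].

χ(G) = 2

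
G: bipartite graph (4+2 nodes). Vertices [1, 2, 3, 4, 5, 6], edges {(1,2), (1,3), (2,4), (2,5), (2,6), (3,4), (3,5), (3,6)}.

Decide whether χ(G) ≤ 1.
Edge (1,2) forces its endpoints to differ, so 1 color is not enough.

No, G is not 1-colorable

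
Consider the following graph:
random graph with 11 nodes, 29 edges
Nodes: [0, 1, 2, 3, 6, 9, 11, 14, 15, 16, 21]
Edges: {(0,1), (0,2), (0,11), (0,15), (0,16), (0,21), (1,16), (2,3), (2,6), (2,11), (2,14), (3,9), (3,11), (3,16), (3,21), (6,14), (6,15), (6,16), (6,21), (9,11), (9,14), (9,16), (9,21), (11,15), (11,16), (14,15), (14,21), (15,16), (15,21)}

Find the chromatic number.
Clique number ω(G) = 4 (lower bound: χ ≥ ω).
The clique on [0, 11, 15, 16] has size 4, forcing χ ≥ 4, and the coloring below uses 4 colors, so χ(G) = 4.
A valid 4-coloring: color 1: [2, 16, 21]; color 2: [0, 3, 14]; color 3: [1, 6, 11]; color 4: [9, 15].

χ(G) = 4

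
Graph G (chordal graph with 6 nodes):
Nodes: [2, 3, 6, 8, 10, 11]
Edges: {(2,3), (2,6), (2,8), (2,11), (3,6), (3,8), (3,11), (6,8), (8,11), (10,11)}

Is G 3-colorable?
No, G is not 3-colorable

The clique on vertices [2, 3, 8, 11] has size 4 > 3, so it alone needs 4 colors.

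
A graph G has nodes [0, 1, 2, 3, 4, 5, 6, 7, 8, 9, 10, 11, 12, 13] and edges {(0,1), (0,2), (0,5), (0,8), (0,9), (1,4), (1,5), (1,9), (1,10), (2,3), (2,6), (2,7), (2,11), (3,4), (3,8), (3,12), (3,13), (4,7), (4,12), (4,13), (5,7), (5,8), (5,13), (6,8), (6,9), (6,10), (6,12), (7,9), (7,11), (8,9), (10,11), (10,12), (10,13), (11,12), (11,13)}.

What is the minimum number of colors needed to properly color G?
χ(G) = 3

Clique number ω(G) = 3 (lower bound: χ ≥ ω).
The clique on [0, 8, 9] has size 3, forcing χ ≥ 3, and the coloring below uses 3 colors, so χ(G) = 3.
A valid 3-coloring: color 1: [2, 4, 5, 9, 10]; color 2: [1, 7, 8, 12, 13]; color 3: [0, 3, 6, 11].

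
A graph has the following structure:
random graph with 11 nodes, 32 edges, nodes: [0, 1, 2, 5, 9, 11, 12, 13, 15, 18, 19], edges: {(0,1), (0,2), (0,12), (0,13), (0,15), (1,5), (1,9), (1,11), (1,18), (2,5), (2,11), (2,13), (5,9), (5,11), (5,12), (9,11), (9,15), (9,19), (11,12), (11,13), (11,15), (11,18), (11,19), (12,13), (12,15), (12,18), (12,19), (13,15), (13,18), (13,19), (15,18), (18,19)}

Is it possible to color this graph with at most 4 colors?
The clique on vertices [11, 12, 13, 18, 19] has size 5 > 4, so it alone needs 5 colors.

No, G is not 4-colorable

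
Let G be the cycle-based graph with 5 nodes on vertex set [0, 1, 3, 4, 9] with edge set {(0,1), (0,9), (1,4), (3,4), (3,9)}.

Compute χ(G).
Clique number ω(G) = 2 (lower bound: χ ≥ ω).
Odd cycle [0, 1, 4, 3, 9] needs 3 colors (χ ≥ 3).
The coloring below uses 3 colors, so χ(G) = 3.
A valid 3-coloring: color 1: [0, 3]; color 2: [1, 9]; color 3: [4].

χ(G) = 3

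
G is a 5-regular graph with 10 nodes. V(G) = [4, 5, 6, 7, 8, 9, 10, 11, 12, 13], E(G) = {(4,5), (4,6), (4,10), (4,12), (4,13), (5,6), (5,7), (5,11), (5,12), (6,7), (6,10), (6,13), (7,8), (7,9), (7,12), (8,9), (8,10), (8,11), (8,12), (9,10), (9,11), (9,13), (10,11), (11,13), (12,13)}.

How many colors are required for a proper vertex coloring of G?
χ(G) = 4

Clique number ω(G) = 4 (lower bound: χ ≥ ω).
The clique on [8, 9, 10, 11] has size 4, forcing χ ≥ 4, and the coloring below uses 4 colors, so χ(G) = 4.
A valid 4-coloring: color 1: [5, 8, 13]; color 2: [6, 9, 12]; color 3: [4, 7, 11]; color 4: [10].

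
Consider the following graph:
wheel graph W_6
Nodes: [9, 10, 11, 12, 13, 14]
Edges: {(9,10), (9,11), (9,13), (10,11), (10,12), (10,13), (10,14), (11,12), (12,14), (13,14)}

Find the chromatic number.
χ(G) = 4

Clique number ω(G) = 3 (lower bound: χ ≥ ω).
Odd cycle [9, 11, 12, 14, 13] needs 3 colors (χ ≥ 3).
Vertex 10 is adjacent to every vertex of [9, 11, 12, 13, 14], which already need 3 colors among themselves, so 10 needs a new color (χ ≥ 4).
The coloring below uses 4 colors, so χ(G) = 4.
A valid 4-coloring: color 1: [10]; color 2: [9, 14]; color 3: [11, 13]; color 4: [12].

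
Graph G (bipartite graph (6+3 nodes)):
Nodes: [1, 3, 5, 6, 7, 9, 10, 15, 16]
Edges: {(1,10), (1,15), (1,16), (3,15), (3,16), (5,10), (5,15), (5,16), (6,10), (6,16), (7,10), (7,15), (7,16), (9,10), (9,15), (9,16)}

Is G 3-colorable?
Yes, G is 3-colorable

A valid 3-coloring: color 1: [10, 15, 16]; color 2: [1, 3, 5, 6, 7, 9].
(χ(G) = 2 ≤ 3.)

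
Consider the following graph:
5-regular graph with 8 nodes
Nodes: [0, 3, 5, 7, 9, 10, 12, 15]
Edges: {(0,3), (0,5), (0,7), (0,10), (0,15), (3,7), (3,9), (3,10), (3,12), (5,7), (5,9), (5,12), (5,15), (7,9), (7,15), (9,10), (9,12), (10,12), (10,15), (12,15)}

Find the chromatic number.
Clique number ω(G) = 4 (lower bound: χ ≥ ω).
The clique on [0, 5, 7, 15] has size 4, forcing χ ≥ 4, and the coloring below uses 4 colors, so χ(G) = 4.
A valid 4-coloring: color 1: [7, 12]; color 2: [0, 9]; color 3: [5, 10]; color 4: [3, 15].

χ(G) = 4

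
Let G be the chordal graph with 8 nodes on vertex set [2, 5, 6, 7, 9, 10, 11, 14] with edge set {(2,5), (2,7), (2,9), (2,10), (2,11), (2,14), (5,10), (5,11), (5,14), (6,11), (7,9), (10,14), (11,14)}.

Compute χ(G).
Clique number ω(G) = 4 (lower bound: χ ≥ ω).
The clique on [2, 5, 10, 14] has size 4, forcing χ ≥ 4, and the coloring below uses 4 colors, so χ(G) = 4.
A valid 4-coloring: color 1: [2, 6]; color 2: [5, 7]; color 3: [9, 14]; color 4: [10, 11].

χ(G) = 4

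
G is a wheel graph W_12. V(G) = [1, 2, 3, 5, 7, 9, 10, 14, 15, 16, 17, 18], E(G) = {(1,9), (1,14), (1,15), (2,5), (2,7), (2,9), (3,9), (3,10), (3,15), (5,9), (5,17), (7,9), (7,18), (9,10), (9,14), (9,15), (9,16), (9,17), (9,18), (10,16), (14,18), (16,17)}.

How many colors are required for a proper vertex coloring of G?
Clique number ω(G) = 3 (lower bound: χ ≥ ω).
Odd cycle [10, 3, 15, 1, 14, 18, 7, 2, 5, 17, 16] needs 3 colors (χ ≥ 3).
Vertex 9 is adjacent to every vertex of [1, 2, 3, 5, 7, 10, 14, 15, 16, 17, 18], which already need 3 colors among themselves, so 9 needs a new color (χ ≥ 4).
The coloring below uses 4 colors, so χ(G) = 4.
A valid 4-coloring: color 1: [9]; color 2: [7, 10, 14, 15, 17]; color 3: [1, 2, 3, 16, 18]; color 4: [5].

χ(G) = 4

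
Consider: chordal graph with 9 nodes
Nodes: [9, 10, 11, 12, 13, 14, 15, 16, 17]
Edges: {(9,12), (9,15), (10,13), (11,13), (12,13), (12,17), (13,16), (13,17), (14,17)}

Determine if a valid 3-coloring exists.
Yes, G is 3-colorable

A valid 3-coloring: color 1: [9, 13, 14]; color 2: [10, 11, 15, 16, 17]; color 3: [12].
(χ(G) = 3 ≤ 3.)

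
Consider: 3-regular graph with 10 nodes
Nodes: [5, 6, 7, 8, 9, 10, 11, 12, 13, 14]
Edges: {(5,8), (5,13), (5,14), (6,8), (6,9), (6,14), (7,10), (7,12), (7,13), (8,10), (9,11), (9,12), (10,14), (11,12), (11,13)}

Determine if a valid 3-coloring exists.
A valid 3-coloring: color 1: [8, 9, 13, 14]; color 2: [5, 6, 7, 11]; color 3: [10, 12].
(χ(G) = 3 ≤ 3.)

Yes, G is 3-colorable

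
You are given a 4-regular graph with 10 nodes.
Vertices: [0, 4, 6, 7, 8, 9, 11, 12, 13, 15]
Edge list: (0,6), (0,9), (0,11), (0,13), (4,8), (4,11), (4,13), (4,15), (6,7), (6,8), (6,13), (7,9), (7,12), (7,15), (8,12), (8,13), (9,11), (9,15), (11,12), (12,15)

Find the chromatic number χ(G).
Clique number ω(G) = 3 (lower bound: χ ≥ ω).
The clique on [0, 9, 11] has size 3, forcing χ ≥ 3, and the coloring below uses 3 colors, so χ(G) = 3.
A valid 3-coloring: color 1: [11, 13, 15]; color 2: [4, 6, 9, 12]; color 3: [0, 7, 8].

χ(G) = 3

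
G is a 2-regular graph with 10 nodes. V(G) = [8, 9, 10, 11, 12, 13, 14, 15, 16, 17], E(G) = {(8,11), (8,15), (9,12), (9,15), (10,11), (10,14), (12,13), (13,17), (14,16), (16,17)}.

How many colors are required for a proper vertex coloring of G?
χ(G) = 2

Clique number ω(G) = 2 (lower bound: χ ≥ ω).
The graph is bipartite (no odd cycle), so 2 colors suffice: χ(G) = 2.
A valid 2-coloring: color 1: [8, 9, 10, 13, 16]; color 2: [11, 12, 14, 15, 17].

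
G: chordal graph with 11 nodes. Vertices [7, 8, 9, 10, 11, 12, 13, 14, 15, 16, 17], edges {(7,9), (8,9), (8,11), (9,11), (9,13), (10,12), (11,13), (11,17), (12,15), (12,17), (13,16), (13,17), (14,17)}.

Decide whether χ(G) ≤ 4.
Yes, G is 4-colorable

A valid 4-coloring: color 1: [9, 10, 15, 16, 17]; color 2: [7, 8, 12, 13, 14]; color 3: [11].
(χ(G) = 3 ≤ 4.)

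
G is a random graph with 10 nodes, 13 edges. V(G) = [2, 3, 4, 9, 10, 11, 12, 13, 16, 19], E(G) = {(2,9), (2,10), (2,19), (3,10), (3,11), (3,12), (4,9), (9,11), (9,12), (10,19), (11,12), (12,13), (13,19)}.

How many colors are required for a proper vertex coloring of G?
Clique number ω(G) = 3 (lower bound: χ ≥ ω).
The clique on [3, 11, 12] has size 3, forcing χ ≥ 3, and the coloring below uses 3 colors, so χ(G) = 3.
A valid 3-coloring: color 1: [3, 9, 16, 19]; color 2: [4, 10, 12]; color 3: [2, 11, 13].

χ(G) = 3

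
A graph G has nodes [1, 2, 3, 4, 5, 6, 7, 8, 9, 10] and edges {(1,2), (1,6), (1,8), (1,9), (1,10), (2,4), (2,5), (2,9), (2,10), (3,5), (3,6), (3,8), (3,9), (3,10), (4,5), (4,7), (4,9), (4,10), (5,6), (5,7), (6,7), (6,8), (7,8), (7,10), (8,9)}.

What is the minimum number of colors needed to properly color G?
Clique number ω(G) = 3 (lower bound: χ ≥ ω).
Suppose a proper 3-coloring c exists. The clique [1, 2, 9] takes 3 distinct colors; by symmetry let c(1) = 1, c(2) = 2, c(9) = 3.
- Vertex 4: neighbors [2, 9] already have colors [2, 3] ⇒ c(4) = 1.
- Vertex 5: neighbors [4, 2] already have colors [1, 2] ⇒ c(5) = 3.
- Vertex 6: neighbors [1, 5] already have colors [1, 3] ⇒ c(6) = 2.
- Vertex 7: neighbors [4, 6, 5] already have colors [1, 2, 3] — all 3 colors blocked. Contradiction.
The forced assignments end in a contradiction, so G has no proper 3-coloring (χ ≥ 4).
The coloring below uses 4 colors, so χ(G) = 4.
A valid 4-coloring: color 1: [6, 9, 10]; color 2: [2, 3, 7]; color 3: [4, 8]; color 4: [1, 5].

χ(G) = 4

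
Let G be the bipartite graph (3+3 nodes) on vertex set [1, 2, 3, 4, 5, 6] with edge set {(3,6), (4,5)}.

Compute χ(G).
Clique number ω(G) = 2 (lower bound: χ ≥ ω).
The graph is bipartite (no odd cycle), so 2 colors suffice: χ(G) = 2.
A valid 2-coloring: color 1: [1, 2, 5, 6]; color 2: [3, 4].

χ(G) = 2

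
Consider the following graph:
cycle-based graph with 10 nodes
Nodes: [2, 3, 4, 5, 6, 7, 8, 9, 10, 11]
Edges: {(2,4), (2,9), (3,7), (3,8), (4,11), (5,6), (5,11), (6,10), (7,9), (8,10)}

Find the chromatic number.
Clique number ω(G) = 2 (lower bound: χ ≥ ω).
The graph is bipartite (no odd cycle), so 2 colors suffice: χ(G) = 2.
A valid 2-coloring: color 1: [3, 4, 5, 9, 10]; color 2: [2, 6, 7, 8, 11].

χ(G) = 2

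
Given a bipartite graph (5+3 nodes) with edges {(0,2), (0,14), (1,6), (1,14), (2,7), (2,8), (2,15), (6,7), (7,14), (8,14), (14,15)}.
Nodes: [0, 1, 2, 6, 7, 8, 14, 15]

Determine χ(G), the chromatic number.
χ(G) = 2

Clique number ω(G) = 2 (lower bound: χ ≥ ω).
The graph is bipartite (no odd cycle), so 2 colors suffice: χ(G) = 2.
A valid 2-coloring: color 1: [2, 6, 14]; color 2: [0, 1, 7, 8, 15].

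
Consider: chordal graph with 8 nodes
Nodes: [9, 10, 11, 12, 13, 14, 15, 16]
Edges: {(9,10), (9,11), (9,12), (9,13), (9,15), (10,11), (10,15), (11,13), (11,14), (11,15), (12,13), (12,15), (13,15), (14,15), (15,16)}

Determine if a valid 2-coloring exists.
No, G is not 2-colorable

The clique on vertices [9, 10, 11, 15] has size 4 > 2, so it alone needs 4 colors.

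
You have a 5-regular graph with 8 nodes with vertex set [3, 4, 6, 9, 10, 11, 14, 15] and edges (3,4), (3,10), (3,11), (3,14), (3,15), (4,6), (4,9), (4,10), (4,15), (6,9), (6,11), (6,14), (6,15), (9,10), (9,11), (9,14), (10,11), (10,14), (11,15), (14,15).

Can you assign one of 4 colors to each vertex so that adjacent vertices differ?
A valid 4-coloring: color 1: [4, 11, 14]; color 2: [3, 9]; color 3: [10, 15]; color 4: [6].
(χ(G) = 4 ≤ 4.)

Yes, G is 4-colorable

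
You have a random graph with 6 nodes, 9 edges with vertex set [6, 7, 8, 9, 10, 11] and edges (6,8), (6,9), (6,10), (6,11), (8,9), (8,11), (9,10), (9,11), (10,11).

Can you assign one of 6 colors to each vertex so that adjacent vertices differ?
A valid 6-coloring: color 1: [7, 11]; color 2: [9]; color 3: [6]; color 4: [8, 10].
(χ(G) = 4 ≤ 6.)

Yes, G is 6-colorable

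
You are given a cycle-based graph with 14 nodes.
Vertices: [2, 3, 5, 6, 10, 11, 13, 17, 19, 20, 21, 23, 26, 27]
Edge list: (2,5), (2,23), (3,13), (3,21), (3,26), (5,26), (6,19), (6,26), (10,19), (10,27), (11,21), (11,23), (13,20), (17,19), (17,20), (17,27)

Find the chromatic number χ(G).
Clique number ω(G) = 2 (lower bound: χ ≥ ω).
Odd cycle [21, 11, 23, 2, 5, 26, 3] needs 3 colors (χ ≥ 3).
The coloring below uses 3 colors, so χ(G) = 3.
A valid 3-coloring: color 1: [10, 13, 17, 21, 23, 26]; color 2: [2, 3, 11, 19, 20, 27]; color 3: [5, 6].

χ(G) = 3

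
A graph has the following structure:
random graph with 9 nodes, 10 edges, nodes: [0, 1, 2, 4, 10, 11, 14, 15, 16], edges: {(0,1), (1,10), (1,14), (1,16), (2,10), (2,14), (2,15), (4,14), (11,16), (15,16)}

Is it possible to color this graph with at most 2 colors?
Odd cycle [15, 2, 14, 1, 16] needs 3 colors (χ ≥ 3).
Hence χ(G) ≥ 3 > 2, so no proper 2-coloring exists.

No, G is not 2-colorable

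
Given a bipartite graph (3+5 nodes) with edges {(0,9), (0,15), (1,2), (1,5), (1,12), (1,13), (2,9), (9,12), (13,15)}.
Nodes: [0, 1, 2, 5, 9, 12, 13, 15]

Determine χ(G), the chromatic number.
χ(G) = 2

Clique number ω(G) = 2 (lower bound: χ ≥ ω).
The graph is bipartite (no odd cycle), so 2 colors suffice: χ(G) = 2.
A valid 2-coloring: color 1: [1, 9, 15]; color 2: [0, 2, 5, 12, 13].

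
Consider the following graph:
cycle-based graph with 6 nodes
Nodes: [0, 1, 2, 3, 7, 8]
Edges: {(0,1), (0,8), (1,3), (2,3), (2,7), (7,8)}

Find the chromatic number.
Clique number ω(G) = 2 (lower bound: χ ≥ ω).
The graph is bipartite (no odd cycle), so 2 colors suffice: χ(G) = 2.
A valid 2-coloring: color 1: [0, 3, 7]; color 2: [1, 2, 8].

χ(G) = 2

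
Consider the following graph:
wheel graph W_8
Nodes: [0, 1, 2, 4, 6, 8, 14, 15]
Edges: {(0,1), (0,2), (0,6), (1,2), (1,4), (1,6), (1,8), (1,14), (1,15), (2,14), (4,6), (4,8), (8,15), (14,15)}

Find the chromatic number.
χ(G) = 4

Clique number ω(G) = 3 (lower bound: χ ≥ ω).
Odd cycle [0, 6, 4, 8, 15, 14, 2] needs 3 colors (χ ≥ 3).
Vertex 1 is adjacent to every vertex of [0, 2, 4, 6, 8, 14, 15], which already need 3 colors among themselves, so 1 needs a new color (χ ≥ 4).
The coloring below uses 4 colors, so χ(G) = 4.
A valid 4-coloring: color 1: [1]; color 2: [0, 4, 14]; color 3: [2, 6, 8]; color 4: [15].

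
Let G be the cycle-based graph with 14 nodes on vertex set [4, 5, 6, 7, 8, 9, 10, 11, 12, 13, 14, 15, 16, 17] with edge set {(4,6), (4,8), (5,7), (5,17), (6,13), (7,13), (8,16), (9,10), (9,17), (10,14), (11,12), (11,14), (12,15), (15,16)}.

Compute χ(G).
χ(G) = 2

Clique number ω(G) = 2 (lower bound: χ ≥ ω).
The graph is bipartite (no odd cycle), so 2 colors suffice: χ(G) = 2.
A valid 2-coloring: color 1: [6, 7, 8, 10, 11, 15, 17]; color 2: [4, 5, 9, 12, 13, 14, 16].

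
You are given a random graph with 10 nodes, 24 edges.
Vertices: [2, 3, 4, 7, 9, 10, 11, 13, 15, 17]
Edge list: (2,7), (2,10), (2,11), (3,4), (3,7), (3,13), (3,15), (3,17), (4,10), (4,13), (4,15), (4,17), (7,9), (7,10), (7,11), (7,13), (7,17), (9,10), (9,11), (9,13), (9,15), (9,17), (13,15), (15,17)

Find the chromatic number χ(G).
Clique number ω(G) = 4 (lower bound: χ ≥ ω).
The clique on [3, 4, 15, 17] has size 4, forcing χ ≥ 4, and the coloring below uses 4 colors, so χ(G) = 4.
A valid 4-coloring: color 1: [4, 7]; color 2: [2, 3, 9]; color 3: [10, 11, 13, 17]; color 4: [15].

χ(G) = 4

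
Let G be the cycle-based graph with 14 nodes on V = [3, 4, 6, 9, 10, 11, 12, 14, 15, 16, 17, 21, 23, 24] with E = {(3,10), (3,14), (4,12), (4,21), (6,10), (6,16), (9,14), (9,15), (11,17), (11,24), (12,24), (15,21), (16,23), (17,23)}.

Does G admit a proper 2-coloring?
A valid 2-coloring: color 1: [4, 10, 14, 15, 16, 17, 24]; color 2: [3, 6, 9, 11, 12, 21, 23].
(χ(G) = 2 ≤ 2.)

Yes, G is 2-colorable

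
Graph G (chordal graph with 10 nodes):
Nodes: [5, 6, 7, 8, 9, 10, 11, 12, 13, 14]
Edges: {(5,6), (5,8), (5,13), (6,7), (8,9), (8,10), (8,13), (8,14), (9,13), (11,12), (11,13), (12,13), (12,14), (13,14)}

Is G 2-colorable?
The clique on vertices [8, 9, 13] has size 3 > 2, so it alone needs 3 colors.

No, G is not 2-colorable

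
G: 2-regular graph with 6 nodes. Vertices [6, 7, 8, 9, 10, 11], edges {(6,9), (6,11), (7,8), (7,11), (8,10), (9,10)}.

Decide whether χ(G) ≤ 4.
Yes, G is 4-colorable

A valid 4-coloring: color 1: [6, 7, 10]; color 2: [8, 9, 11].
(χ(G) = 2 ≤ 4.)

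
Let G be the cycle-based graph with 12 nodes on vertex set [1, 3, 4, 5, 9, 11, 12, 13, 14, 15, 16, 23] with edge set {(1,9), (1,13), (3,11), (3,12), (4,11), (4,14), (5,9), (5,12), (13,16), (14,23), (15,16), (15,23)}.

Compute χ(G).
χ(G) = 2

Clique number ω(G) = 2 (lower bound: χ ≥ ω).
The graph is bipartite (no odd cycle), so 2 colors suffice: χ(G) = 2.
A valid 2-coloring: color 1: [9, 11, 12, 13, 14, 15]; color 2: [1, 3, 4, 5, 16, 23].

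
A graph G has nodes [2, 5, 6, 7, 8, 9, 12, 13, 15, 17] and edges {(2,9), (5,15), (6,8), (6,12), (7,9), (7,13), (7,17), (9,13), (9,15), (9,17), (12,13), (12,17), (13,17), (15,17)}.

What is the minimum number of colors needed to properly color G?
χ(G) = 4

Clique number ω(G) = 4 (lower bound: χ ≥ ω).
The clique on [7, 9, 13, 17] has size 4, forcing χ ≥ 4, and the coloring below uses 4 colors, so χ(G) = 4.
A valid 4-coloring: color 1: [2, 5, 6, 17]; color 2: [8, 9, 12]; color 3: [13, 15]; color 4: [7].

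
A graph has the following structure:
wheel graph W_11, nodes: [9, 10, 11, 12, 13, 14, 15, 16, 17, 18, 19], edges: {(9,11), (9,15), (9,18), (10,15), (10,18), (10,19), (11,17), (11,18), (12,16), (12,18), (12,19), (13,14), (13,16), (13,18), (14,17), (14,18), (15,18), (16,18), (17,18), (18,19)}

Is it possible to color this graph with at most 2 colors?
The clique on vertices [9, 11, 18] has size 3 > 2, so it alone needs 3 colors.

No, G is not 2-colorable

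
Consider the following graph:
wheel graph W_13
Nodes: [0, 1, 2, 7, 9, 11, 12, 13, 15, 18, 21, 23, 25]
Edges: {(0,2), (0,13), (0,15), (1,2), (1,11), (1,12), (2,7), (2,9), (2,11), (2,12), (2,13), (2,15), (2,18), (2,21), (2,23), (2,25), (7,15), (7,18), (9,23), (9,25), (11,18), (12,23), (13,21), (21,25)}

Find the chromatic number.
Clique number ω(G) = 3 (lower bound: χ ≥ ω).
The clique on [0, 2, 13] has size 3, forcing χ ≥ 3, and the coloring below uses 3 colors, so χ(G) = 3.
A valid 3-coloring: color 1: [2]; color 2: [1, 13, 15, 18, 23, 25]; color 3: [0, 7, 9, 11, 12, 21].

χ(G) = 3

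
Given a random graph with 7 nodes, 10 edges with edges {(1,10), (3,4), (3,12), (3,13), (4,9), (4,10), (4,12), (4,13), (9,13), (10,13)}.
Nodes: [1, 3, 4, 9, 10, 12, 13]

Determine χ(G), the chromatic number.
Clique number ω(G) = 3 (lower bound: χ ≥ ω).
The clique on [3, 4, 12] has size 3, forcing χ ≥ 3, and the coloring below uses 3 colors, so χ(G) = 3.
A valid 3-coloring: color 1: [1, 4]; color 2: [12, 13]; color 3: [3, 9, 10].

χ(G) = 3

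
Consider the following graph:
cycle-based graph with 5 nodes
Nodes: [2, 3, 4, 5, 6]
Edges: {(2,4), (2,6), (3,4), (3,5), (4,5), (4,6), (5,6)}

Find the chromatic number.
χ(G) = 3

Clique number ω(G) = 3 (lower bound: χ ≥ ω).
The clique on [2, 4, 6] has size 3, forcing χ ≥ 3, and the coloring below uses 3 colors, so χ(G) = 3.
A valid 3-coloring: color 1: [4]; color 2: [3, 6]; color 3: [2, 5].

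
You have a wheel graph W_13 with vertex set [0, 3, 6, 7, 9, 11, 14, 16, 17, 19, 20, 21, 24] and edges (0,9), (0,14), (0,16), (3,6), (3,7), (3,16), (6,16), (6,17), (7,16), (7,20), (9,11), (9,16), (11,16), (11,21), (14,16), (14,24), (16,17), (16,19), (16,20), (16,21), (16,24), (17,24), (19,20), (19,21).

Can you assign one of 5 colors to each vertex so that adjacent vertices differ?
Yes, G is 5-colorable

A valid 5-coloring: color 1: [16]; color 2: [3, 9, 14, 17, 20, 21]; color 3: [0, 6, 7, 11, 19, 24].
(χ(G) = 3 ≤ 5.)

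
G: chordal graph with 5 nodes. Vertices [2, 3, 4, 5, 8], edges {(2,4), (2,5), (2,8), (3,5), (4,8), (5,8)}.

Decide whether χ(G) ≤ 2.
The clique on vertices [2, 4, 8] has size 3 > 2, so it alone needs 3 colors.

No, G is not 2-colorable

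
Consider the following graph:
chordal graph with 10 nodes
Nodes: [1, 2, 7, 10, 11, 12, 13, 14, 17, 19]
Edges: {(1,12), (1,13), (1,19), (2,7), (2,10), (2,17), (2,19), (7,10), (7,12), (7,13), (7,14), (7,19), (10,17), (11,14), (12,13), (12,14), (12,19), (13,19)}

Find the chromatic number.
Clique number ω(G) = 4 (lower bound: χ ≥ ω).
The clique on [1, 12, 13, 19] has size 4, forcing χ ≥ 4, and the coloring below uses 4 colors, so χ(G) = 4.
A valid 4-coloring: color 1: [1, 7, 11, 17]; color 2: [2, 12]; color 3: [10, 14, 19]; color 4: [13].

χ(G) = 4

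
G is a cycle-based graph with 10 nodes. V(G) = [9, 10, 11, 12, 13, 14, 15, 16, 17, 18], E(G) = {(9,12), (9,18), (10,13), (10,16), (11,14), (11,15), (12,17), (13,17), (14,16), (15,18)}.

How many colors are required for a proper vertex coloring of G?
Clique number ω(G) = 2 (lower bound: χ ≥ ω).
The graph is bipartite (no odd cycle), so 2 colors suffice: χ(G) = 2.
A valid 2-coloring: color 1: [11, 12, 13, 16, 18]; color 2: [9, 10, 14, 15, 17].

χ(G) = 2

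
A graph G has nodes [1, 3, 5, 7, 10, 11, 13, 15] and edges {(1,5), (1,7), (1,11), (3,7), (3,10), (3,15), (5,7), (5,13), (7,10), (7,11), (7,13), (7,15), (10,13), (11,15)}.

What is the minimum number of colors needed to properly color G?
Clique number ω(G) = 3 (lower bound: χ ≥ ω).
Odd cycle [1, 5, 13, 10, 3, 15, 11] needs 3 colors (χ ≥ 3).
Vertex 7 is adjacent to every vertex of [1, 3, 5, 10, 11, 13, 15], which already need 3 colors among themselves, so 7 needs a new color (χ ≥ 4).
The coloring below uses 4 colors, so χ(G) = 4.
A valid 4-coloring: color 1: [7]; color 2: [1, 13, 15]; color 3: [5, 10, 11]; color 4: [3].

χ(G) = 4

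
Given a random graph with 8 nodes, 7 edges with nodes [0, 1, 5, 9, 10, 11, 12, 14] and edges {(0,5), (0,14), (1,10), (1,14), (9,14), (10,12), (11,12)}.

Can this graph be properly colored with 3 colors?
Yes, G is 3-colorable

A valid 3-coloring: color 1: [5, 10, 11, 14]; color 2: [0, 1, 9, 12].
(χ(G) = 2 ≤ 3.)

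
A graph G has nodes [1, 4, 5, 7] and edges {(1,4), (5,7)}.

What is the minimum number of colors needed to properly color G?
Clique number ω(G) = 2 (lower bound: χ ≥ ω).
The graph is bipartite (no odd cycle), so 2 colors suffice: χ(G) = 2.
A valid 2-coloring: color 1: [1, 7]; color 2: [4, 5].

χ(G) = 2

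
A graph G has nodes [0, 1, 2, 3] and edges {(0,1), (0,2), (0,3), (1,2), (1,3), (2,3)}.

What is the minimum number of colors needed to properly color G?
Clique number ω(G) = 4 (lower bound: χ ≥ ω).
The clique on [0, 1, 2, 3] has size 4, forcing χ ≥ 4, and the coloring below uses 4 colors, so χ(G) = 4.
A valid 4-coloring: color 1: [1]; color 2: [3]; color 3: [0]; color 4: [2].

χ(G) = 4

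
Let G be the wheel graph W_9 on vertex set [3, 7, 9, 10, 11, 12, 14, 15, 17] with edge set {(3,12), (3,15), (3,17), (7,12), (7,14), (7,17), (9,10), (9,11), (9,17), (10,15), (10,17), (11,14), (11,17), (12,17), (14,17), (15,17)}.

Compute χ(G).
Clique number ω(G) = 3 (lower bound: χ ≥ ω).
The clique on [3, 12, 17] has size 3, forcing χ ≥ 3, and the coloring below uses 3 colors, so χ(G) = 3.
A valid 3-coloring: color 1: [17]; color 2: [3, 7, 10, 11]; color 3: [9, 12, 14, 15].

χ(G) = 3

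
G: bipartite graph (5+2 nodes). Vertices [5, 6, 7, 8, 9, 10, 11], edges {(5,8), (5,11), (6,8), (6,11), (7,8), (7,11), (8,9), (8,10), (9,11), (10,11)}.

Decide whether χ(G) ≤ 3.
Yes, G is 3-colorable

A valid 3-coloring: color 1: [8, 11]; color 2: [5, 6, 7, 9, 10].
(χ(G) = 2 ≤ 3.)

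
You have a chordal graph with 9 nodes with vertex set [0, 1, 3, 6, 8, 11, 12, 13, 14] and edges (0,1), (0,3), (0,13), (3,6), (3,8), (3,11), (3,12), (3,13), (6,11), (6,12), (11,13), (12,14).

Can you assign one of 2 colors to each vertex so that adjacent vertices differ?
No, G is not 2-colorable

The clique on vertices [0, 3, 13] has size 3 > 2, so it alone needs 3 colors.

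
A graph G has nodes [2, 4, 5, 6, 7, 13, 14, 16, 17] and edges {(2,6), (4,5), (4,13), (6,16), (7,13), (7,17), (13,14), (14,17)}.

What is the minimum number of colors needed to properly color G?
Clique number ω(G) = 2 (lower bound: χ ≥ ω).
The graph is bipartite (no odd cycle), so 2 colors suffice: χ(G) = 2.
A valid 2-coloring: color 1: [5, 6, 13, 17]; color 2: [2, 4, 7, 14, 16].

χ(G) = 2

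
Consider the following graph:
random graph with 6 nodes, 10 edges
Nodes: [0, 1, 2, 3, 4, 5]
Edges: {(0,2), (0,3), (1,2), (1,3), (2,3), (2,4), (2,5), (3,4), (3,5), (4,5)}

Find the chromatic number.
χ(G) = 4

Clique number ω(G) = 4 (lower bound: χ ≥ ω).
The clique on [2, 3, 4, 5] has size 4, forcing χ ≥ 4, and the coloring below uses 4 colors, so χ(G) = 4.
A valid 4-coloring: color 1: [3]; color 2: [2]; color 3: [0, 1, 4]; color 4: [5].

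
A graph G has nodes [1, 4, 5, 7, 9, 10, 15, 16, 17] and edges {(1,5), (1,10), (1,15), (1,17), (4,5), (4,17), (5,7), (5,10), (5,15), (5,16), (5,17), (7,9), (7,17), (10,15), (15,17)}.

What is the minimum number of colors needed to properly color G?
χ(G) = 4

Clique number ω(G) = 4 (lower bound: χ ≥ ω).
The clique on [1, 5, 15, 17] has size 4, forcing χ ≥ 4, and the coloring below uses 4 colors, so χ(G) = 4.
A valid 4-coloring: color 1: [5, 9]; color 2: [10, 16, 17]; color 3: [4, 7, 15]; color 4: [1].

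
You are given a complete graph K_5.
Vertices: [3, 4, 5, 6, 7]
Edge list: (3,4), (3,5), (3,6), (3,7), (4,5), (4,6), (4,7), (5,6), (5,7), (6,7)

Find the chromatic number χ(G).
χ(G) = 5

Clique number ω(G) = 5 (lower bound: χ ≥ ω).
The clique on [3, 4, 5, 6, 7] has size 5, forcing χ ≥ 5, and the coloring below uses 5 colors, so χ(G) = 5.
A valid 5-coloring: color 1: [6]; color 2: [7]; color 3: [3]; color 4: [4]; color 5: [5].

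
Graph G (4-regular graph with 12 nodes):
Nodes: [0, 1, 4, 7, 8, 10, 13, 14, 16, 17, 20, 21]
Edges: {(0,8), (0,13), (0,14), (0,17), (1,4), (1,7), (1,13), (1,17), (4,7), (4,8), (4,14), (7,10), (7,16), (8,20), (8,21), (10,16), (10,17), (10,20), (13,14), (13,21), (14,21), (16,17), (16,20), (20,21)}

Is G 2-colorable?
The clique on vertices [0, 13, 14] has size 3 > 2, so it alone needs 3 colors.

No, G is not 2-colorable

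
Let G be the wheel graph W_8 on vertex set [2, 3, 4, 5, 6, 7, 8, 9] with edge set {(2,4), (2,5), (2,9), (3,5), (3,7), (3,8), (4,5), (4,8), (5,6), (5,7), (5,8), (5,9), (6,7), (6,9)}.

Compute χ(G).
χ(G) = 4

Clique number ω(G) = 3 (lower bound: χ ≥ ω).
Odd cycle [7, 3, 8, 4, 2, 9, 6] needs 3 colors (χ ≥ 3).
Vertex 5 is adjacent to every vertex of [2, 3, 4, 6, 7, 8, 9], which already need 3 colors among themselves, so 5 needs a new color (χ ≥ 4).
The coloring below uses 4 colors, so χ(G) = 4.
A valid 4-coloring: color 1: [5]; color 2: [7, 8, 9]; color 3: [3, 4, 6]; color 4: [2].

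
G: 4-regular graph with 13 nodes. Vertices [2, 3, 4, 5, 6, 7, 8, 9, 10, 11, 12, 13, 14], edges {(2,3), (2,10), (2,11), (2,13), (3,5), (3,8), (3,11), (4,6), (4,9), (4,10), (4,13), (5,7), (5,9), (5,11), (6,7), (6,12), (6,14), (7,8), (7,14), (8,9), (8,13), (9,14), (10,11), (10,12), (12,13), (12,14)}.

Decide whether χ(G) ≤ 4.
Yes, G is 4-colorable

A valid 4-coloring: color 1: [2, 4, 5, 8, 14]; color 2: [7, 9, 11, 12]; color 3: [3, 6, 10, 13].
(χ(G) = 3 ≤ 4.)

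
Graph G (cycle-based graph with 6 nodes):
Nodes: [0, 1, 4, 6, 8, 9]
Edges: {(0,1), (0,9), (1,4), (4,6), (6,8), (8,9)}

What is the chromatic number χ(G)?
χ(G) = 2

Clique number ω(G) = 2 (lower bound: χ ≥ ω).
The graph is bipartite (no odd cycle), so 2 colors suffice: χ(G) = 2.
A valid 2-coloring: color 1: [0, 4, 8]; color 2: [1, 6, 9].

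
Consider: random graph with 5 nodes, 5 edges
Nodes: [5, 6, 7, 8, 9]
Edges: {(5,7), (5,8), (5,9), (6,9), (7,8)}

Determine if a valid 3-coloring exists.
Yes, G is 3-colorable

A valid 3-coloring: color 1: [5, 6]; color 2: [7, 9]; color 3: [8].
(χ(G) = 3 ≤ 3.)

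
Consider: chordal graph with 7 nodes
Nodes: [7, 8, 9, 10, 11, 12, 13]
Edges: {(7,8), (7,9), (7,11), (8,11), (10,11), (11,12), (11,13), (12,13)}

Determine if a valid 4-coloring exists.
Yes, G is 4-colorable

A valid 4-coloring: color 1: [9, 11]; color 2: [7, 10, 12]; color 3: [8, 13].
(χ(G) = 3 ≤ 4.)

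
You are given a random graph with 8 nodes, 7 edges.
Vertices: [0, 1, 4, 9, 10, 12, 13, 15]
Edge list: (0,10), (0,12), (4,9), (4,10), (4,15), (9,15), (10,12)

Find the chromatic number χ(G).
Clique number ω(G) = 3 (lower bound: χ ≥ ω).
The clique on [0, 10, 12] has size 3, forcing χ ≥ 3, and the coloring below uses 3 colors, so χ(G) = 3.
A valid 3-coloring: color 1: [0, 1, 4, 13]; color 2: [9, 10]; color 3: [12, 15].

χ(G) = 3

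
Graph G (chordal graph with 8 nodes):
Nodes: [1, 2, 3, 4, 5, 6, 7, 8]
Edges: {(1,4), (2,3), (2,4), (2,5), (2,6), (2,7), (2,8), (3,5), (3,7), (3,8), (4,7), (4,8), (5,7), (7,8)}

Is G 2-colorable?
The clique on vertices [2, 3, 7, 8] has size 4 > 2, so it alone needs 4 colors.

No, G is not 2-colorable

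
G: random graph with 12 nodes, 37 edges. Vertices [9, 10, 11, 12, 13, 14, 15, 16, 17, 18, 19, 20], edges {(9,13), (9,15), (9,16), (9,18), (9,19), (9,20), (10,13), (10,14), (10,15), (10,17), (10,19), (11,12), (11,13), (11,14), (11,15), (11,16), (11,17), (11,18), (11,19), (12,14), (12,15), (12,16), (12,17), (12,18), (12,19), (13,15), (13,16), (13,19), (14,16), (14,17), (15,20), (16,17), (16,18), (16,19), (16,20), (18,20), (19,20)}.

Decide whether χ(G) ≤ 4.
The clique on vertices [11, 12, 14, 16, 17] has size 5 > 4, so it alone needs 5 colors.

No, G is not 4-colorable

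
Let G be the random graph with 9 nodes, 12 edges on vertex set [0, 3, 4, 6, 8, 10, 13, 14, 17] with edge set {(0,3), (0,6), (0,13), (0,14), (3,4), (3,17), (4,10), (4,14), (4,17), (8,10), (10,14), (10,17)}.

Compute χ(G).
χ(G) = 3

Clique number ω(G) = 3 (lower bound: χ ≥ ω).
The clique on [4, 10, 17] has size 3, forcing χ ≥ 3, and the coloring below uses 3 colors, so χ(G) = 3.
A valid 3-coloring: color 1: [0, 4, 8]; color 2: [3, 6, 10, 13]; color 3: [14, 17].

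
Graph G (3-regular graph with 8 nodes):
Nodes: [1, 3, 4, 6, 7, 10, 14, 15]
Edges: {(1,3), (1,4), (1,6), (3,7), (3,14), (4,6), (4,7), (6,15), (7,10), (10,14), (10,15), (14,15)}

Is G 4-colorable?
Yes, G is 4-colorable

A valid 4-coloring: color 1: [3, 4, 15]; color 2: [6, 10]; color 3: [1, 7, 14].
(χ(G) = 3 ≤ 4.)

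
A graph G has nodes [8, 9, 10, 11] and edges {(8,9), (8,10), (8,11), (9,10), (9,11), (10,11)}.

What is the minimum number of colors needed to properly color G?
χ(G) = 4

Clique number ω(G) = 4 (lower bound: χ ≥ ω).
The clique on [8, 9, 10, 11] has size 4, forcing χ ≥ 4, and the coloring below uses 4 colors, so χ(G) = 4.
A valid 4-coloring: color 1: [8]; color 2: [9]; color 3: [10]; color 4: [11].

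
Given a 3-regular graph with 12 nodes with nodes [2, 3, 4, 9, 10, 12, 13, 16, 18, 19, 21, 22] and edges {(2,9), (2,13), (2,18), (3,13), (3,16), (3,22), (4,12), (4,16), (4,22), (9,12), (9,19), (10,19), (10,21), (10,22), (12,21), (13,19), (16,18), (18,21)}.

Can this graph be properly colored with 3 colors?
A valid 3-coloring: color 1: [2, 3, 4, 19, 21]; color 2: [9, 10, 13, 16]; color 3: [12, 18, 22].
(χ(G) = 3 ≤ 3.)

Yes, G is 3-colorable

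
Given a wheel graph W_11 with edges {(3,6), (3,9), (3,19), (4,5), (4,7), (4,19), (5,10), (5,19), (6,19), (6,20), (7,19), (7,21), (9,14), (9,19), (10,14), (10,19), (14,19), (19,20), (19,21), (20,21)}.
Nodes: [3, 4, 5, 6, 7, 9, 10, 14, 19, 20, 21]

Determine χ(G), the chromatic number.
Clique number ω(G) = 3 (lower bound: χ ≥ ω).
The clique on [3, 9, 19] has size 3, forcing χ ≥ 3, and the coloring below uses 3 colors, so χ(G) = 3.
A valid 3-coloring: color 1: [19]; color 2: [4, 6, 9, 10, 21]; color 3: [3, 5, 7, 14, 20].

χ(G) = 3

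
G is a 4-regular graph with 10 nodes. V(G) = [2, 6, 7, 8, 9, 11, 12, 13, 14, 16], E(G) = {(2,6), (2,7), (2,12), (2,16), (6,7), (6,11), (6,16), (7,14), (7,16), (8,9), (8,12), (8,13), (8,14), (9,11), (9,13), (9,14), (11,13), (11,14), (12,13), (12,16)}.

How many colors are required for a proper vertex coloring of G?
Clique number ω(G) = 4 (lower bound: χ ≥ ω).
The clique on [2, 6, 7, 16] has size 4, forcing χ ≥ 4, and the coloring below uses 4 colors, so χ(G) = 4.
A valid 4-coloring: color 1: [7, 11, 12]; color 2: [2, 13, 14]; color 3: [6, 8]; color 4: [9, 16].

χ(G) = 4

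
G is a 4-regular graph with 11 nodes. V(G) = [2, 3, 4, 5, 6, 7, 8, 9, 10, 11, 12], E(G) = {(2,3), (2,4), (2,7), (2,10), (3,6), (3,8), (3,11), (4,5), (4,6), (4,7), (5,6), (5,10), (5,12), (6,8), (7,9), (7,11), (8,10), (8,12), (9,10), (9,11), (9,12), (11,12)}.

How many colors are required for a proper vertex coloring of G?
Clique number ω(G) = 3 (lower bound: χ ≥ ω).
The clique on [2, 4, 7] has size 3, forcing χ ≥ 3, and the coloring below uses 3 colors, so χ(G) = 3.
A valid 3-coloring: color 1: [2, 5, 8, 11]; color 2: [6, 7, 10, 12]; color 3: [3, 4, 9].

χ(G) = 3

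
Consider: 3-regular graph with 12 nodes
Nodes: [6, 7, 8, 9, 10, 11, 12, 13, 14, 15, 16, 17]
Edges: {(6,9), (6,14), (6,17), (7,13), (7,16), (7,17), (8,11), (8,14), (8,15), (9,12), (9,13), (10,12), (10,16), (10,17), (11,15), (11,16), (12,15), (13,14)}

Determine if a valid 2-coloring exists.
The clique on vertices [8, 11, 15] has size 3 > 2, so it alone needs 3 colors.

No, G is not 2-colorable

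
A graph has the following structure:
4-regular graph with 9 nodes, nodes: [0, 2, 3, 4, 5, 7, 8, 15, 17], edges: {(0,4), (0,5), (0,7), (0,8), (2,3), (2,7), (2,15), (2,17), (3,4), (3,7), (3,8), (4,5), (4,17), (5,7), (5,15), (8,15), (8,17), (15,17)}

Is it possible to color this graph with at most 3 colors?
A valid 3-coloring: color 1: [4, 7, 15]; color 2: [2, 5, 8]; color 3: [0, 3, 17].
(χ(G) = 3 ≤ 3.)

Yes, G is 3-colorable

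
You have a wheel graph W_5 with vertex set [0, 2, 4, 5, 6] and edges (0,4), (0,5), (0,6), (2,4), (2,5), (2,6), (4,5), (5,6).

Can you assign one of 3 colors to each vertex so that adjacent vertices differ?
A valid 3-coloring: color 1: [5]; color 2: [0, 2]; color 3: [4, 6].
(χ(G) = 3 ≤ 3.)

Yes, G is 3-colorable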